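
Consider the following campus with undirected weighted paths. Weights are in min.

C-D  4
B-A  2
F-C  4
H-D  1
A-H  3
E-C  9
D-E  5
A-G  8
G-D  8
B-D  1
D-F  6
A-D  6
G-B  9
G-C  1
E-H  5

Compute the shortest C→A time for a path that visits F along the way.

Shortest C→F: C → F = 4
Best F to A: F → D → B → A costing 9
Total via F: 4 + 9 = 13 min.

13 min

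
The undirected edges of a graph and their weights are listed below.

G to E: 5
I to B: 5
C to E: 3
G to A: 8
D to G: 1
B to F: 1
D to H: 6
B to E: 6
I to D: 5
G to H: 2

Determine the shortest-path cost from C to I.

Enumerating some paths:
C–E–B–I: 3+6+5 = 14
C–E–G–H–D–I: 3+5+2+6+5 = 21
The minimum is 14 via C–E–B–I.

14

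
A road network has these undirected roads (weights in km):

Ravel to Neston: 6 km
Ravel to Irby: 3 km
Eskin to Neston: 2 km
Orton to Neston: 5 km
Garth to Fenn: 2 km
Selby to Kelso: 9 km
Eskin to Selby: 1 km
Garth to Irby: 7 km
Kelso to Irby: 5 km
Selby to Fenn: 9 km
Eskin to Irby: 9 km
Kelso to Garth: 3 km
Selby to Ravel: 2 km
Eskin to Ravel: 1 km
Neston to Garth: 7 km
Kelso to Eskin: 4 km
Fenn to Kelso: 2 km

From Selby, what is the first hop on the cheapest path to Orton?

Eskin

Enumerating some paths:
Selby - Eskin - Neston - Orton: 1+2+5 = 8
Selby - Ravel - Eskin - Neston - Orton: 2+1+2+5 = 10
Cheapest is Selby - Eskin - Neston - Orton at 8 km.
So from Selby the first move is to Eskin.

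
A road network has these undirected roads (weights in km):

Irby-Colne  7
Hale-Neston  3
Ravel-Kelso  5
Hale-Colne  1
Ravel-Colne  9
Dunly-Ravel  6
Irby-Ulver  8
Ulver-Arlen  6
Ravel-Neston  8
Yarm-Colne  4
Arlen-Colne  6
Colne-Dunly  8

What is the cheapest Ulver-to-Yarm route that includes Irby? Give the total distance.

Best Ulver to Irby: Ulver–Irby costing 8
Shortest Irby→Yarm: Irby–Colne–Yarm = 11
Total via Irby: 8 + 11 = 19 km.

19 km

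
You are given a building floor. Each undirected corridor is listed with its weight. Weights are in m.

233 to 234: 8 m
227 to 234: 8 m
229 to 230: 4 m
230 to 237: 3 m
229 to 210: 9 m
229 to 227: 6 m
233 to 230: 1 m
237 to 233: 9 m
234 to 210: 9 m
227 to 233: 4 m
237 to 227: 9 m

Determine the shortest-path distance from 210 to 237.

Running Dijkstra from 210:
210: 0
229: 9  (via 210)
234: 9  (via 210)
230: 13  (via 229)
233: 14  (via 230)
227: 15  (via 229)
237: 16  (via 230)
Shortest route: 210–229–230–237 = 16 m.

16 m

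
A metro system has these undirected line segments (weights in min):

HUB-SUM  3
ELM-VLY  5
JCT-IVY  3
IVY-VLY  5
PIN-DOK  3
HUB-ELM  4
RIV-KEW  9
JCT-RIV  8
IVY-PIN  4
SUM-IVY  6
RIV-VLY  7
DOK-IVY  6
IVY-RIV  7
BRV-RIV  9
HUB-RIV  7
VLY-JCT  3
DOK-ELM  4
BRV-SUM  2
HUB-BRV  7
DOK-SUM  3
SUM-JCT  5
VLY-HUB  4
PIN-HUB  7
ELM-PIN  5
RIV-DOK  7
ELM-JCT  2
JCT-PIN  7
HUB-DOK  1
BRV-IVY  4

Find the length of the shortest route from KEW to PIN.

19 min

Shortest distances from KEW:
KEW: 0
RIV: 9  (via KEW)
IVY: 16  (via RIV)
HUB: 16  (via RIV)
DOK: 16  (via RIV)
VLY: 16  (via RIV)
JCT: 17  (via RIV)
BRV: 18  (via RIV)
PIN: 19  (via DOK)
Shortest route: KEW → RIV → DOK → PIN = 19 min.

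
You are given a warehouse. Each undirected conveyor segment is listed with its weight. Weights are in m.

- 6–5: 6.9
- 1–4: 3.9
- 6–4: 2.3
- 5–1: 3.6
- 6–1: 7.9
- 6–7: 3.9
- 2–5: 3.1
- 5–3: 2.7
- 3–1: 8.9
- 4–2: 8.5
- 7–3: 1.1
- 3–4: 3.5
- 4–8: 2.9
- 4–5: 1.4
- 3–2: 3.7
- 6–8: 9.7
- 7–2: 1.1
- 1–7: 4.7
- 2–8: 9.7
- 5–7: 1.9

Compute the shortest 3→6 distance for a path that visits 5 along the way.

Shortest 3→5: 3 → 5 = 2.7
Shortest 5→6: 5 → 4 → 6 = 3.7
Total via 5: 2.7 + 3.7 = 6.4 m.

6.4 m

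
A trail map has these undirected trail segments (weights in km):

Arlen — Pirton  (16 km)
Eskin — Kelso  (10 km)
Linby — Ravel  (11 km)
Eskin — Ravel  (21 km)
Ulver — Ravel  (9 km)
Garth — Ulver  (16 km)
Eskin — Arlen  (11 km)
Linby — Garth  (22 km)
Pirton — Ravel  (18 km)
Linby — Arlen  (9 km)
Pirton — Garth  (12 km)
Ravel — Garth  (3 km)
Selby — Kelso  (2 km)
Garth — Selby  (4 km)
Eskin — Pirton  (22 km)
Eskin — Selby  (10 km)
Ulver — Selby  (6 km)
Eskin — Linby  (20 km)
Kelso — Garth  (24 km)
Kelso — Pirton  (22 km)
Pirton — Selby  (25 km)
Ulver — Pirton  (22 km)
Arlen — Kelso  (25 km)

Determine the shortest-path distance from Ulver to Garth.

Candidate routes:
Ulver → Ravel → Garth: 9+3 = 12
Ulver → Garth: 16 = 16
Ulver → Selby → Garth: 6+4 = 10
Cheapest is Ulver → Selby → Garth at 10 km.

10 km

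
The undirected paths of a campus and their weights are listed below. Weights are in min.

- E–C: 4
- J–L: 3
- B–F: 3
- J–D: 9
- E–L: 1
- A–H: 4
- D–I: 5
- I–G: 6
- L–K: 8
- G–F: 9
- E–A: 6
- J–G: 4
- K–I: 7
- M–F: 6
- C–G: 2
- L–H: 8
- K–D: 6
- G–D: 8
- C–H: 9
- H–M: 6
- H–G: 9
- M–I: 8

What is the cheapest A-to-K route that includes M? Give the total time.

25 min

Shortest A→M: A → H → M = 10
Best M to K: M → I → K costing 15
Total via M: 10 + 15 = 25 min.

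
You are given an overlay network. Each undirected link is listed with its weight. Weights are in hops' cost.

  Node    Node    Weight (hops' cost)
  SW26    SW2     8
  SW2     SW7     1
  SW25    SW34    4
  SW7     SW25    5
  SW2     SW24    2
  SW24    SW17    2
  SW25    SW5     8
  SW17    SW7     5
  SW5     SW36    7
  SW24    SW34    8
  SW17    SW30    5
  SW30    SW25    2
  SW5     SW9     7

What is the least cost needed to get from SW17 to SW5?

Shortest distances from SW17:
SW17: 0
SW24: 2  (via SW17)
SW2: 4  (via SW24)
SW30: 5  (via SW17)
SW7: 5  (via SW17)
SW25: 7  (via SW30)
SW34: 10  (via SW24)
SW26: 12  (via SW2)
SW5: 15  (via SW25)
Shortest route: SW17 → SW30 → SW25 → SW5 = 15 hops' cost.

15 hops' cost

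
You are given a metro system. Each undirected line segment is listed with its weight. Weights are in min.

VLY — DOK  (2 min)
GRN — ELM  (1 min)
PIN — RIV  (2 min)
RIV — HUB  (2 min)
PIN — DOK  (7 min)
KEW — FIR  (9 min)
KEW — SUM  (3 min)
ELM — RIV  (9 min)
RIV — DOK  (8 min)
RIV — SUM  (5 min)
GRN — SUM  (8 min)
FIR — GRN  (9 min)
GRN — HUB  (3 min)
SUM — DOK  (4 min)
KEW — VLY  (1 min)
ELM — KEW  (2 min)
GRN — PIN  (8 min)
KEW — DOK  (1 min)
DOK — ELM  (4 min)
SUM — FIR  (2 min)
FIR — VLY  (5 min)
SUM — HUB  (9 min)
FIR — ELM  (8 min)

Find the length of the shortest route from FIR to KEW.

5 min

Shortest distances from FIR:
FIR: 0
SUM: 2  (via FIR)
VLY: 5  (via FIR)
KEW: 5  (via SUM)
Shortest route: FIR–SUM–KEW = 5 min.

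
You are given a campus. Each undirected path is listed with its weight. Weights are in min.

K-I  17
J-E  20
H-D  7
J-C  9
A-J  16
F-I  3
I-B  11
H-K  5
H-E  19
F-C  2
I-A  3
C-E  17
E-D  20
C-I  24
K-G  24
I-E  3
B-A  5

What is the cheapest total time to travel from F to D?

Running Dijkstra from F:
F: 0
C: 2  (via F)
I: 3  (via F)
A: 6  (via I)
E: 6  (via I)
B: 11  (via A)
J: 11  (via C)
K: 20  (via I)
H: 25  (via E)
D: 26  (via E)
Shortest route: F–I–E–D = 26 min.

26 min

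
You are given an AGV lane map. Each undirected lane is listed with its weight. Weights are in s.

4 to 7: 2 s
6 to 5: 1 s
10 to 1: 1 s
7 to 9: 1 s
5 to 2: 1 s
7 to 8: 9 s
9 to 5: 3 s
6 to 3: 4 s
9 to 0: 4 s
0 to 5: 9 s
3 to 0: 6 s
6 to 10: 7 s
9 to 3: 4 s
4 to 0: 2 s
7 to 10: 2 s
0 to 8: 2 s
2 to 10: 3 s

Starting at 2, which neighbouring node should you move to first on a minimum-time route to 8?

5

Candidate routes:
2 - 10 - 7 - 4 - 0 - 8: 3+2+2+2+2 = 11
2 - 5 - 9 - 7 - 4 - 0 - 8: 1+3+1+2+2+2 = 11
2 - 5 - 9 - 0 - 8: 1+3+4+2 = 10
Cheapest is 2 - 5 - 9 - 0 - 8 at 10 s.
So from 2 the first move is to 5.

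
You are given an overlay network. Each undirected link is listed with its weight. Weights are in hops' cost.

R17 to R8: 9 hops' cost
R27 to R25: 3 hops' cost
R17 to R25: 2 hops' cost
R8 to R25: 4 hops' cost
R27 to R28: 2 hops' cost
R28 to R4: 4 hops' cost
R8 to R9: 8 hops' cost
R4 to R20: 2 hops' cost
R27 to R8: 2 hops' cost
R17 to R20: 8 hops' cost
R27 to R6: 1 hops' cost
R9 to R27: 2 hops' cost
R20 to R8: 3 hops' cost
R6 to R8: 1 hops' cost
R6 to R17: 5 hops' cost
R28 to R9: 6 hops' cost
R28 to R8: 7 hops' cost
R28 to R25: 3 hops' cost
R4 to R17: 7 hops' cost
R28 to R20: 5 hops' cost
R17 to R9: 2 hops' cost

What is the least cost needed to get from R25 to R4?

7 hops' cost

Compare a few routes:
R25–R17–R4: 2+7 = 9
R25–R28–R4: 3+4 = 7
R25–R27–R28–R4: 3+2+4 = 9
R25–R8–R20–R4: 4+3+2 = 9
Cheapest is R25–R28–R4 at 7 hops' cost.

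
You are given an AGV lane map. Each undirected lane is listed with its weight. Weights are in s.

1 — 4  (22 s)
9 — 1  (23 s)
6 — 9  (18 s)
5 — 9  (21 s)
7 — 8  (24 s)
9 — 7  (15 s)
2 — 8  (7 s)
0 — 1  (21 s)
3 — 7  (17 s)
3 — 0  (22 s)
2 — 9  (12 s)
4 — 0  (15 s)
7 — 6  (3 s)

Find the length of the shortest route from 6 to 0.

42 s

Candidate routes:
6 - 9 - 1 - 0: 18+23+21 = 62
6 - 7 - 3 - 0: 3+17+22 = 42
Cheapest is 6 - 7 - 3 - 0 at 42 s.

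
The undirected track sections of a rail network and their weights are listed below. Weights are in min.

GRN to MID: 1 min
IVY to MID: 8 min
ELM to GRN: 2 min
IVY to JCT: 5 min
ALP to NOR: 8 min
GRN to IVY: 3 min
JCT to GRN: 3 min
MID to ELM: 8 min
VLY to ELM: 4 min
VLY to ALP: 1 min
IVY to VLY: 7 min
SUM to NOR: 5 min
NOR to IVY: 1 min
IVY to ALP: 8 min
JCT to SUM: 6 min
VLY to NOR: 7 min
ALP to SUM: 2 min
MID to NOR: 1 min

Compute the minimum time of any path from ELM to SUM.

Candidate routes:
ELM–VLY–ALP–SUM: 4+1+2 = 7
ELM–GRN–MID–NOR–SUM: 2+1+1+5 = 9
Cheapest is ELM–VLY–ALP–SUM at 7 min.

7 min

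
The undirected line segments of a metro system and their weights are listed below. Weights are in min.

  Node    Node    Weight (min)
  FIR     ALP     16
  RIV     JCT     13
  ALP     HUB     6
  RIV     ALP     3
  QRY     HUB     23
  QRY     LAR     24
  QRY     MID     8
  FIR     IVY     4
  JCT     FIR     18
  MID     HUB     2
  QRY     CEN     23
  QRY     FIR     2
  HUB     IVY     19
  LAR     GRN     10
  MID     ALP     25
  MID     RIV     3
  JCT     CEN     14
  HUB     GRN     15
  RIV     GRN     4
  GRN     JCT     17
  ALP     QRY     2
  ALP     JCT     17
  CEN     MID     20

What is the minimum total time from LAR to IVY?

25 min

Running Dijkstra from LAR:
LAR: 0
GRN: 10  (via LAR)
RIV: 14  (via GRN)
MID: 17  (via RIV)
ALP: 17  (via RIV)
HUB: 19  (via MID)
QRY: 19  (via ALP)
FIR: 21  (via QRY)
IVY: 25  (via FIR)
Shortest route: LAR–GRN–RIV–ALP–QRY–FIR–IVY = 25 min.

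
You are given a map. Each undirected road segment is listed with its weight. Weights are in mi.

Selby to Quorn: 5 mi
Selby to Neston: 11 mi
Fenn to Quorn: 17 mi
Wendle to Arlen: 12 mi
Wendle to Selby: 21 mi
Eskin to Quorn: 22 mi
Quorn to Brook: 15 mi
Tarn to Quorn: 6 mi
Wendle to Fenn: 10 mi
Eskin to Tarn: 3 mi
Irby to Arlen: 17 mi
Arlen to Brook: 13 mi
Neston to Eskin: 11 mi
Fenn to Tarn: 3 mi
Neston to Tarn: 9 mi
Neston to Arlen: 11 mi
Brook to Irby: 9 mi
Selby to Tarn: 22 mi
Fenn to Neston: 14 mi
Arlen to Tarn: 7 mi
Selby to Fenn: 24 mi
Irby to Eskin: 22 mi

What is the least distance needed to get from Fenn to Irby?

27 mi

Shortest distances from Fenn:
Fenn: 0
Tarn: 3  (via Fenn)
Eskin: 6  (via Tarn)
Quorn: 9  (via Tarn)
Wendle: 10  (via Fenn)
Arlen: 10  (via Tarn)
Neston: 12  (via Tarn)
Selby: 14  (via Quorn)
Brook: 23  (via Arlen)
Irby: 27  (via Arlen)
Shortest route: Fenn–Tarn–Arlen–Irby = 27 mi.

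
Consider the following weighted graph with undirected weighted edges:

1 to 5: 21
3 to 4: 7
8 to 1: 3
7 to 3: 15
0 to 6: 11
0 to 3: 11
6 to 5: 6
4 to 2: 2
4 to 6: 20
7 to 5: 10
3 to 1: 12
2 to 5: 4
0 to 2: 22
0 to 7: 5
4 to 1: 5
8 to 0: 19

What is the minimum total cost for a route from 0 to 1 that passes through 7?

26

Shortest 0→7: 0 → 7 = 5
Best 7 to 1: 7 → 5 → 2 → 4 → 1 costing 21
Total via 7: 5 + 21 = 26.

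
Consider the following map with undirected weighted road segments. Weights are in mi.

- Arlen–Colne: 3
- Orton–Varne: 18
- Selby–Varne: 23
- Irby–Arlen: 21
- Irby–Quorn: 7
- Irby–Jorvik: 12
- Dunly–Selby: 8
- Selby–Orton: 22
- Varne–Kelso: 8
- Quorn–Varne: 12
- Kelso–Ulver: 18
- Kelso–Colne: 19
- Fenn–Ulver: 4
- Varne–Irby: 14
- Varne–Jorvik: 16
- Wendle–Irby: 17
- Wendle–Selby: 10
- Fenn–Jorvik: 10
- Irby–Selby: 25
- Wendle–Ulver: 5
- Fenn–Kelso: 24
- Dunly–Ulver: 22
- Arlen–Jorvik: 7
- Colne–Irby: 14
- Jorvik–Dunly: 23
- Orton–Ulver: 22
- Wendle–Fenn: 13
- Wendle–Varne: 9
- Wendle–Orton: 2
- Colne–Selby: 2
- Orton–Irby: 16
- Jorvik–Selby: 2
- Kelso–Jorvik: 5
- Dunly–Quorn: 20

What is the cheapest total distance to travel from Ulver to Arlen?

Shortest distances from Ulver:
Ulver: 0
Fenn: 4  (via Ulver)
Wendle: 5  (via Ulver)
Orton: 7  (via Wendle)
Varne: 14  (via Wendle)
Jorvik: 14  (via Fenn)
Selby: 15  (via Wendle)
Colne: 17  (via Selby)
Kelso: 18  (via Ulver)
Arlen: 20  (via Colne)
Shortest route: Ulver → Wendle → Selby → Colne → Arlen = 20 mi.

20 mi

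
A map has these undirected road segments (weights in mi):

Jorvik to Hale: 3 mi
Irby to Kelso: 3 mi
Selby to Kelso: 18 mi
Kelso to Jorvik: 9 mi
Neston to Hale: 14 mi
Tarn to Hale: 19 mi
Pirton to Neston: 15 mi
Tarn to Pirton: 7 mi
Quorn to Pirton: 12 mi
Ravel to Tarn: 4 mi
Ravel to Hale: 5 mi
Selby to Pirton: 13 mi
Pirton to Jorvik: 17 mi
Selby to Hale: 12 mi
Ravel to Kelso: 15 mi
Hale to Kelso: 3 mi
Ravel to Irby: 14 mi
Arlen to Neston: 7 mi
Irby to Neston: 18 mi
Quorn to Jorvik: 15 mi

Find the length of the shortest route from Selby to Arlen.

Running Dijkstra from Selby:
Selby: 0
Hale: 12  (via Selby)
Pirton: 13  (via Selby)
Jorvik: 15  (via Hale)
Kelso: 15  (via Hale)
Ravel: 17  (via Hale)
Irby: 18  (via Kelso)
Tarn: 20  (via Pirton)
Quorn: 25  (via Pirton)
Neston: 26  (via Hale)
Arlen: 33  (via Neston)
Shortest route: Selby–Hale–Neston–Arlen = 33 mi.

33 mi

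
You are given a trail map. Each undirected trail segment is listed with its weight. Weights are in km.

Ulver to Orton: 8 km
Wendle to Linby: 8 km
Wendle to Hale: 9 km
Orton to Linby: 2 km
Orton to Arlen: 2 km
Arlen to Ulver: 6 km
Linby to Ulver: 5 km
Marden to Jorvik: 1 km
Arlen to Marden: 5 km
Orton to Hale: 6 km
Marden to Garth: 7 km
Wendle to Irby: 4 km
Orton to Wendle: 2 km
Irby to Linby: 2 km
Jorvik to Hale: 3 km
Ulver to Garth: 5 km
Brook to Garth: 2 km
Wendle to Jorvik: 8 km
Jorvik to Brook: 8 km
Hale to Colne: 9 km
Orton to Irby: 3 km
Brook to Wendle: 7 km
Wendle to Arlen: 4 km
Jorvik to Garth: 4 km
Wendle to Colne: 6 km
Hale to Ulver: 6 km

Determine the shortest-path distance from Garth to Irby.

Running Dijkstra from Garth:
Garth: 0
Brook: 2  (via Garth)
Jorvik: 4  (via Garth)
Marden: 5  (via Jorvik)
Ulver: 5  (via Garth)
Hale: 7  (via Jorvik)
Wendle: 9  (via Brook)
Arlen: 10  (via Marden)
Linby: 10  (via Ulver)
Orton: 11  (via Wendle)
Irby: 12  (via Linby)
Shortest route: Garth–Ulver–Linby–Irby = 12 km.

12 km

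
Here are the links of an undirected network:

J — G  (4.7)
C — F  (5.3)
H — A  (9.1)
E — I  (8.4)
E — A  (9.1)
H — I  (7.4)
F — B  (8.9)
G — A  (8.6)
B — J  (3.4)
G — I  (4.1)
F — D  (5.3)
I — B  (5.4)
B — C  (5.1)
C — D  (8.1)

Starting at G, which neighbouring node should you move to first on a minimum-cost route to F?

J

Enumerating some paths:
G–I–B–F: 4.1+5.4+8.9 = 18.4
G–J–B–F: 4.7+3.4+8.9 = 17
Cheapest is G–J–B–F at 17.
So from G the first move is to J.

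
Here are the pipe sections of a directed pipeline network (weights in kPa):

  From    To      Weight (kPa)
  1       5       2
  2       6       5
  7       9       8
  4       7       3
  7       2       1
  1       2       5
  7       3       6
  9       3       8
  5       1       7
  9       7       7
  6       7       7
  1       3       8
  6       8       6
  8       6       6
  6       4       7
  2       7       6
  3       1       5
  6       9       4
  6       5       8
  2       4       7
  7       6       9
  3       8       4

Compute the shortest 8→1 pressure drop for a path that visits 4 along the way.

27 kPa

Shortest 8→4: 8–6–4 = 13
Best 4 to 1: 4–7–3–1 costing 14
Total via 4: 13 + 14 = 27 kPa.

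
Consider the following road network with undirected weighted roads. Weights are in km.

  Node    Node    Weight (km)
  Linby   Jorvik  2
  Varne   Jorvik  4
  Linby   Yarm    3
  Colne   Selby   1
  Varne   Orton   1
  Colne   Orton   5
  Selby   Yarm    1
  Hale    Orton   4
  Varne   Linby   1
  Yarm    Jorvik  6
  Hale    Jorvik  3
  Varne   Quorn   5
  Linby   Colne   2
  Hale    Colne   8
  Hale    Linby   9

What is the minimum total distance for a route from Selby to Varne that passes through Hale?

13 km

Shortest Selby→Hale: Selby–Colne–Linby–Jorvik–Hale = 8
Shortest Hale→Varne: Hale–Orton–Varne = 5
Total via Hale: 8 + 5 = 13 km.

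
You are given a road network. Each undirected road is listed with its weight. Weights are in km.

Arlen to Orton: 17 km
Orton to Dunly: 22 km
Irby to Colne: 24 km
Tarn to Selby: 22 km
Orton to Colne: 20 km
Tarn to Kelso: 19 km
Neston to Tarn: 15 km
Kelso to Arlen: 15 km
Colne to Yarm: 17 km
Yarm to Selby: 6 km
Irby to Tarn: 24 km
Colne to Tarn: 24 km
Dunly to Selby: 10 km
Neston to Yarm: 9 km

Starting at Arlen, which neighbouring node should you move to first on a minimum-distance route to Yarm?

Candidate routes:
Arlen–Orton–Dunly–Selby–Yarm: 17+22+10+6 = 55
Arlen–Orton–Colne–Yarm: 17+20+17 = 54
The minimum is 54 km via Arlen–Orton–Colne–Yarm.
So from Arlen the first move is to Orton.

Orton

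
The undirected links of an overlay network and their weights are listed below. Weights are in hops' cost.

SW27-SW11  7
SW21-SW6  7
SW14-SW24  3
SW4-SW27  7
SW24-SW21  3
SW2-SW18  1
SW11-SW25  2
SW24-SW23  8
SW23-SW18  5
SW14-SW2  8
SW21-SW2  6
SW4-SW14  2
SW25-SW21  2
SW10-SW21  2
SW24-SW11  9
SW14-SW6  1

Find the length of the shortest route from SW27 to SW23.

Shortest distances from SW27:
SW27: 0
SW4: 7  (via SW27)
SW11: 7  (via SW27)
SW25: 9  (via SW11)
SW14: 9  (via SW4)
SW6: 10  (via SW14)
SW21: 11  (via SW25)
SW24: 12  (via SW14)
SW10: 13  (via SW21)
SW2: 17  (via SW14)
SW18: 18  (via SW2)
SW23: 20  (via SW24)
Shortest route: SW27–SW4–SW14–SW24–SW23 = 20 hops' cost.

20 hops' cost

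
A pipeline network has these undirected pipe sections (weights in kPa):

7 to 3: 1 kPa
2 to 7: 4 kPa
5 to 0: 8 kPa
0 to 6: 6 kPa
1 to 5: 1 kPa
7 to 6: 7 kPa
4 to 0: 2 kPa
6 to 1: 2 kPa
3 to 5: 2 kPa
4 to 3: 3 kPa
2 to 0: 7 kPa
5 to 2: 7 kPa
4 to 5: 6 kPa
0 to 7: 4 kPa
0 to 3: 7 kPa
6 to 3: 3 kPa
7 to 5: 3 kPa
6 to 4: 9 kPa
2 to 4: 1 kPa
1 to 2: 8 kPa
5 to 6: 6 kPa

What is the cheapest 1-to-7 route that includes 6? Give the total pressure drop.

Shortest 1→6: 1 → 6 = 2
Best 6 to 7: 6 → 3 → 7 costing 4
Total via 6: 2 + 4 = 6 kPa.

6 kPa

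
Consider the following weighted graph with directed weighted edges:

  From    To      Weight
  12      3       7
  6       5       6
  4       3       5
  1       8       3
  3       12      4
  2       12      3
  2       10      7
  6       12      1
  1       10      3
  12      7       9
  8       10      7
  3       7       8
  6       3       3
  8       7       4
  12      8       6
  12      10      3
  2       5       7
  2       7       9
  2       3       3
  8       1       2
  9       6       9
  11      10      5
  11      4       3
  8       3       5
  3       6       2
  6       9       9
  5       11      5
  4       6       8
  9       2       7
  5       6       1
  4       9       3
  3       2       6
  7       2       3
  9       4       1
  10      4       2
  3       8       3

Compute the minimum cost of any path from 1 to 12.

11

Enumerating some paths:
1 - 10 - 4 - 3 - 6 - 12: 3+2+5+2+1 = 13
1 - 8 - 7 - 2 - 12: 3+4+3+3 = 13
1 - 8 - 3 - 6 - 12: 3+5+2+1 = 11
1 - 8 - 3 - 12: 3+5+4 = 12
Cheapest is 1 - 8 - 3 - 6 - 12 at 11.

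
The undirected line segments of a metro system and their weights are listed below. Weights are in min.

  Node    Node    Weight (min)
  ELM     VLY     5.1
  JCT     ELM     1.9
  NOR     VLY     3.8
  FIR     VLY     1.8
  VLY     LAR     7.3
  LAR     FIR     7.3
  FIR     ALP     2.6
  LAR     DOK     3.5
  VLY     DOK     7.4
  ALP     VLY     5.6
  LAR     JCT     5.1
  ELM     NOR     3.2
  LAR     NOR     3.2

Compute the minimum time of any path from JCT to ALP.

Enumerating some paths:
JCT–ELM–VLY–ALP: 1.9+5.1+5.6 = 12.6
JCT–ELM–VLY–FIR–ALP: 1.9+5.1+1.8+2.6 = 11.4
Cheapest is JCT–ELM–VLY–FIR–ALP at 11.4 min.

11.4 min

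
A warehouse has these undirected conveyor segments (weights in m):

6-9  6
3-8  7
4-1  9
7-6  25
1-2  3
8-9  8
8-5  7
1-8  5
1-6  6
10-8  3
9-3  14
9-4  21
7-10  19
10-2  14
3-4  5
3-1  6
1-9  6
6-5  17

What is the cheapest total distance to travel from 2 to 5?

15 m

Shortest distances from 2:
2: 0
1: 3  (via 2)
8: 8  (via 1)
3: 9  (via 1)
6: 9  (via 1)
9: 9  (via 1)
10: 11  (via 8)
4: 12  (via 1)
5: 15  (via 8)
Shortest route: 2 → 1 → 8 → 5 = 15 m.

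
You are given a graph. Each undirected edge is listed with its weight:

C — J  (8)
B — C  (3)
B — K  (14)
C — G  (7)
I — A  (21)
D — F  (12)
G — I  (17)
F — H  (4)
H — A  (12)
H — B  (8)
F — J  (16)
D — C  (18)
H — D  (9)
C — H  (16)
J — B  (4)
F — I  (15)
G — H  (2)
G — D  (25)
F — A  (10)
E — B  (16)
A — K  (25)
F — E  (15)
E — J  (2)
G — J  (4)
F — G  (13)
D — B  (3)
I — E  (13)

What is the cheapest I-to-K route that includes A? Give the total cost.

46

Shortest I→A: I–A = 21
Shortest A→K: A–K = 25
Total via A: 21 + 25 = 46.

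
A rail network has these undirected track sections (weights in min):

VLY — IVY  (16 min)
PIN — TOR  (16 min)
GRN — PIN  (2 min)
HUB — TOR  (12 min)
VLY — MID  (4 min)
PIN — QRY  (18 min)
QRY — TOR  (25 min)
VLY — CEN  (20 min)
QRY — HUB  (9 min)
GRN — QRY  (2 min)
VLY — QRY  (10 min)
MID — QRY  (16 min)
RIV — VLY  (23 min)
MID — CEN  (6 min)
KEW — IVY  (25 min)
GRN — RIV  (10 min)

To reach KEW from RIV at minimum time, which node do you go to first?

GRN

Candidate routes:
RIV → VLY → IVY → KEW: 23+16+25 = 64
RIV → GRN → QRY → MID → VLY → IVY → KEW: 10+2+16+4+16+25 = 73
RIV → GRN → QRY → VLY → IVY → KEW: 10+2+10+16+25 = 63
Cheapest is RIV → GRN → QRY → VLY → IVY → KEW at 63 min.
So from RIV the first move is to GRN.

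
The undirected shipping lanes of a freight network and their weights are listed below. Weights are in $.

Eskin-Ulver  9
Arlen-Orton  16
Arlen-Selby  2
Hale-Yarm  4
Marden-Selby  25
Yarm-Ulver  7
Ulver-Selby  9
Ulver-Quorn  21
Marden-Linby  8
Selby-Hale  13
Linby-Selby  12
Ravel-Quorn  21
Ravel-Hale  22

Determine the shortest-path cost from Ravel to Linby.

$47

Settle nodes by increasing distance from Ravel:
Ravel: 0
Quorn: 21  (via Ravel)
Hale: 22  (via Ravel)
Yarm: 26  (via Hale)
Ulver: 33  (via Yarm)
Selby: 35  (via Hale)
Arlen: 37  (via Selby)
Eskin: 42  (via Ulver)
Linby: 47  (via Selby)
Shortest route: Ravel–Hale–Selby–Linby = $47.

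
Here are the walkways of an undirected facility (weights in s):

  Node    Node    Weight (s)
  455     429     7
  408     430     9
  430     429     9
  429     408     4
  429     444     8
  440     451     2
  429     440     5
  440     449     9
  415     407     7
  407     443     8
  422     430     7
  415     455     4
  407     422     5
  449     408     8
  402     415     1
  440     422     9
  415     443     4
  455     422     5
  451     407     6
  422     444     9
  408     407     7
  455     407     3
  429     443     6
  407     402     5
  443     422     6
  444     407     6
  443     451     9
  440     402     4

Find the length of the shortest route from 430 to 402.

17 s

Shortest distances from 430:
430: 0
422: 7  (via 430)
429: 9  (via 430)
408: 9  (via 430)
455: 12  (via 422)
407: 12  (via 422)
443: 13  (via 422)
440: 14  (via 429)
444: 16  (via 422)
451: 16  (via 440)
415: 16  (via 455)
449: 17  (via 408)
402: 17  (via 407)
Shortest route: 430–422–407–402 = 17 s.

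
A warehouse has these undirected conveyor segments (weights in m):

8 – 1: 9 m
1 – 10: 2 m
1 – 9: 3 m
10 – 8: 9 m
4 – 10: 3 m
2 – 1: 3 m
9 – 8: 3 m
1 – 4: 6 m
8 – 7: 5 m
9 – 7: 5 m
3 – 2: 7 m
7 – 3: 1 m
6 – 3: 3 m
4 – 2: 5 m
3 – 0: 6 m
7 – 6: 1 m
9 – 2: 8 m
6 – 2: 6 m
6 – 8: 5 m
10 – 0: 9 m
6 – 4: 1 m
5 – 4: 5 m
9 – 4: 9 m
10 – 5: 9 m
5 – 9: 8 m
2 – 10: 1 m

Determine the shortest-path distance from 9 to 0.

12 m

Enumerating some paths:
9 - 7 - 3 - 0: 5+1+6 = 12
9 - 1 - 10 - 0: 3+2+9 = 14
9 - 8 - 7 - 3 - 0: 3+5+1+6 = 15
The minimum is 12 m via 9 - 7 - 3 - 0.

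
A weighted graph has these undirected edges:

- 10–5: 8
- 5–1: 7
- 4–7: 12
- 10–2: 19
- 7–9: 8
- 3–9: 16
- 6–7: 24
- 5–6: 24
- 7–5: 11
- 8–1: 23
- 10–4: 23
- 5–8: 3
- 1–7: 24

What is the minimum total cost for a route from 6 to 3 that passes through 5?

Shortest 6→5: 6 → 5 = 24
Best 5 to 3: 5 → 7 → 9 → 3 costing 35
Total via 5: 24 + 35 = 59.

59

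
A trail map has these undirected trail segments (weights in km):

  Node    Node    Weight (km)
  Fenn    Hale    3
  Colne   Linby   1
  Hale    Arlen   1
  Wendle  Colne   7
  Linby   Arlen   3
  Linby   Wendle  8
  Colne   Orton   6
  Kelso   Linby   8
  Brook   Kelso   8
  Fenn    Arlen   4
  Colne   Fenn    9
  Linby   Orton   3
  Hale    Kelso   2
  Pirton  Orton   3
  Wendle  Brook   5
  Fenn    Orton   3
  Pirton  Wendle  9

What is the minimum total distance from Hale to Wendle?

12 km

Running Dijkstra from Hale:
Hale: 0
Arlen: 1  (via Hale)
Kelso: 2  (via Hale)
Fenn: 3  (via Hale)
Linby: 4  (via Arlen)
Colne: 5  (via Linby)
Orton: 6  (via Fenn)
Pirton: 9  (via Orton)
Brook: 10  (via Kelso)
Wendle: 12  (via Linby)
Shortest route: Hale → Arlen → Linby → Wendle = 12 km.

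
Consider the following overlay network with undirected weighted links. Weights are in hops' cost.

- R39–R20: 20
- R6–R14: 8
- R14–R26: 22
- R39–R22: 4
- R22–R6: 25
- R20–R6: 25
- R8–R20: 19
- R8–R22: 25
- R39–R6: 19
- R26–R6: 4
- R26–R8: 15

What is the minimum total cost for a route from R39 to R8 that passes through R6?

Best R39 to R6: R39–R6 costing 19
Shortest R6→R8: R6–R26–R8 = 19
Total via R6: 19 + 19 = 38 hops' cost.

38 hops' cost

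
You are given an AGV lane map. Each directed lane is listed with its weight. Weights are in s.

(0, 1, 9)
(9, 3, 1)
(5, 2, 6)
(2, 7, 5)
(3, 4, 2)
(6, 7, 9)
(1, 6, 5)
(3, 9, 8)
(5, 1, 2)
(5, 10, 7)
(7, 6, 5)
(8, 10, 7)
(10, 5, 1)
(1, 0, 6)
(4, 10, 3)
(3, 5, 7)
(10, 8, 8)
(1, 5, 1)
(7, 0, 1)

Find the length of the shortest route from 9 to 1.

9 s

Compare a few routes:
9 - 3 - 5 - 1: 1+7+2 = 10
9 - 3 - 4 - 10 - 5 - 1: 1+2+3+1+2 = 9
The minimum is 9 s via 9 - 3 - 4 - 10 - 5 - 1.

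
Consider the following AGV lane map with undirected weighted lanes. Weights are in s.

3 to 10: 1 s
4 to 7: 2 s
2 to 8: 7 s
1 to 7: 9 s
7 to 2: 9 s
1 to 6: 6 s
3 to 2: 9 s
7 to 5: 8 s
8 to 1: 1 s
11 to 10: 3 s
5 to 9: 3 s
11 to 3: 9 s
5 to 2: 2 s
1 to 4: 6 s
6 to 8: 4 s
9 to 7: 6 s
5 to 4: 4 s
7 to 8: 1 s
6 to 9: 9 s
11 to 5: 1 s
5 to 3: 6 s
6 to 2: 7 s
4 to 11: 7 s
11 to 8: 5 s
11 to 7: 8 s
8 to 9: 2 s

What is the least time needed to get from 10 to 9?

Compare a few routes:
10 → 11 → 5 → 9: 3+1+3 = 7
10 → 3 → 5 → 9: 1+6+3 = 10
10 → 11 → 8 → 9: 3+5+2 = 10
Cheapest is 10 → 11 → 5 → 9 at 7 s.

7 s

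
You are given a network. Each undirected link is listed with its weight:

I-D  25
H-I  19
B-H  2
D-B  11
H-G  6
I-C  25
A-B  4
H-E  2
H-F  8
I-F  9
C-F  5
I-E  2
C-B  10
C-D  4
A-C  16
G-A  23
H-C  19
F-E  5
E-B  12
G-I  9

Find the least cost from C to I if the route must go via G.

27

Best C to G: C–B–H–G costing 18
Best G to I: G–I costing 9
Total via G: 18 + 9 = 27.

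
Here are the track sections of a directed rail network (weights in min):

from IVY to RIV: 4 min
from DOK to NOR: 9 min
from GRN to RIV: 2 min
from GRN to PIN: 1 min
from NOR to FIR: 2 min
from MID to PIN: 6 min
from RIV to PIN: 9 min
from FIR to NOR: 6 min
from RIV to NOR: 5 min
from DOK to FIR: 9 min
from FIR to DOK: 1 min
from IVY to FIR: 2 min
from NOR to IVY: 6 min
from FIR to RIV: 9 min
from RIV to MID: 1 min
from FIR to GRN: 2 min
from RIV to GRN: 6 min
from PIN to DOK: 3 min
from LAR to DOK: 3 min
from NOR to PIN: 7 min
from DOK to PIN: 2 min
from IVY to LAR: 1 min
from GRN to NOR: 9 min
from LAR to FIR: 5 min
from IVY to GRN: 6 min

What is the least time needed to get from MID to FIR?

Running Dijkstra from MID:
MID: 0
PIN: 6  (via MID)
DOK: 9  (via PIN)
NOR: 18  (via DOK)
FIR: 18  (via DOK)
Shortest route: MID–PIN–DOK–FIR = 18 min.

18 min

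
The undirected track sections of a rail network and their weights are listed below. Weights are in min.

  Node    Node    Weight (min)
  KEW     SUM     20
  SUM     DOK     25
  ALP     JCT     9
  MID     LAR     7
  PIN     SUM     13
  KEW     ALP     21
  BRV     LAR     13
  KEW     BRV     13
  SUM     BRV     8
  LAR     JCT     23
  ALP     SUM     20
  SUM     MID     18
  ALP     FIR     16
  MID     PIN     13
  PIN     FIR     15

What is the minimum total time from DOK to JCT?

54 min

Shortest distances from DOK:
DOK: 0
SUM: 25  (via DOK)
BRV: 33  (via SUM)
PIN: 38  (via SUM)
MID: 43  (via SUM)
ALP: 45  (via SUM)
KEW: 45  (via SUM)
LAR: 46  (via BRV)
FIR: 53  (via PIN)
JCT: 54  (via ALP)
Shortest route: DOK–SUM–ALP–JCT = 54 min.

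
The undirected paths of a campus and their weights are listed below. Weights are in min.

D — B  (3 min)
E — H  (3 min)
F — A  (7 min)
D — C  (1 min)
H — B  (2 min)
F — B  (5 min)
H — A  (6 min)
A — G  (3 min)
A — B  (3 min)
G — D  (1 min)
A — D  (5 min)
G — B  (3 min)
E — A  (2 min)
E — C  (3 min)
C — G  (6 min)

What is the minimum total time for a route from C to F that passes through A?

12 min

Best C to A: C → D → G → A costing 5
Shortest A→F: A → F = 7
Total via A: 5 + 7 = 12 min.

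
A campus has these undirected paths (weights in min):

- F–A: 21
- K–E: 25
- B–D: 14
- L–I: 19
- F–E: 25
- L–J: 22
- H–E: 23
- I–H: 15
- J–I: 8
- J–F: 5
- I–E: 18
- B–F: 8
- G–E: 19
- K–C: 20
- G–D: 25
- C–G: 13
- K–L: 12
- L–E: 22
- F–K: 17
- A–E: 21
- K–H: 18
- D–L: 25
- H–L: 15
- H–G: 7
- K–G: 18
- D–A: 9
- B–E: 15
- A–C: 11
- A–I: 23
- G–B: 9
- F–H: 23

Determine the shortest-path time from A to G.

24 min

Shortest distances from A:
A: 0
D: 9  (via A)
C: 11  (via A)
E: 21  (via A)
F: 21  (via A)
B: 23  (via D)
I: 23  (via A)
G: 24  (via C)
Shortest route: A–C–G = 24 min.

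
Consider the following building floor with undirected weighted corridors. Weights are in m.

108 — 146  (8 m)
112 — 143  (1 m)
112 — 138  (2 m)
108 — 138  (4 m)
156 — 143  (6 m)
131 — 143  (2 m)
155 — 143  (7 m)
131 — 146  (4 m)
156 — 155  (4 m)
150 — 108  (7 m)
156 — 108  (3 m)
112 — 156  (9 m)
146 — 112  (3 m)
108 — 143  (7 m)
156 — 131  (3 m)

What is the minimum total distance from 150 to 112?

Settle nodes by increasing distance from 150:
150: 0
108: 7  (via 150)
156: 10  (via 108)
138: 11  (via 108)
112: 13  (via 138)
Shortest route: 150 → 108 → 138 → 112 = 13 m.

13 m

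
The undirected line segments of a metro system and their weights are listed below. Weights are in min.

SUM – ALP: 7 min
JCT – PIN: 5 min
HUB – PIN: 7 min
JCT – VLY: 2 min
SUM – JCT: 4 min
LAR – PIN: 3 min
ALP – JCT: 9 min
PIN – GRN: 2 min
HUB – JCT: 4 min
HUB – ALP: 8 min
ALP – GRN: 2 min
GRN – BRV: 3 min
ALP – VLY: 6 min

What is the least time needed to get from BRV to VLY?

11 min

Candidate routes:
BRV → GRN → PIN → JCT → VLY: 3+2+5+2 = 12
BRV → GRN → ALP → JCT → VLY: 3+2+9+2 = 16
BRV → GRN → PIN → HUB → JCT → VLY: 3+2+7+4+2 = 18
BRV → GRN → ALP → VLY: 3+2+6 = 11
The minimum is 11 min via BRV → GRN → ALP → VLY.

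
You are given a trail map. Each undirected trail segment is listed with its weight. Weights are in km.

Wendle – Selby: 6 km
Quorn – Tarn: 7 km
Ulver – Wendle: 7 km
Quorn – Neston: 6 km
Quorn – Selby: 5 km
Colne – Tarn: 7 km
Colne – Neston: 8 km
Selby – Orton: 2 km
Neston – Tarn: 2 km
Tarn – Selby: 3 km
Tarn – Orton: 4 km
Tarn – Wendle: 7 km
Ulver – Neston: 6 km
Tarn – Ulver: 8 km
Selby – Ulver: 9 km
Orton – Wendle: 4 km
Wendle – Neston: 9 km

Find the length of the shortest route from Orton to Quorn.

7 km

Running Dijkstra from Orton:
Orton: 0
Selby: 2  (via Orton)
Wendle: 4  (via Orton)
Tarn: 4  (via Orton)
Neston: 6  (via Tarn)
Quorn: 7  (via Selby)
Shortest route: Orton–Selby–Quorn = 7 km.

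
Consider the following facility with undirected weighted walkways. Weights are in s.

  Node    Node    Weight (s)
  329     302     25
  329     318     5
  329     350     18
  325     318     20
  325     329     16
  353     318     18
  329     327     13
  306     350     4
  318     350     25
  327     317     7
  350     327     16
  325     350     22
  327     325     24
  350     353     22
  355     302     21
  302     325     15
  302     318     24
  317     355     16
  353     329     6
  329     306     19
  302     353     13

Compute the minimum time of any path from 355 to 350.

39 s

Enumerating some paths:
355–302–353–350: 21+13+22 = 56
355–317–327–329–350: 16+7+13+18 = 54
355–317–327–350: 16+7+16 = 39
355–302–325–350: 21+15+22 = 58
Cheapest is 355–317–327–350 at 39 s.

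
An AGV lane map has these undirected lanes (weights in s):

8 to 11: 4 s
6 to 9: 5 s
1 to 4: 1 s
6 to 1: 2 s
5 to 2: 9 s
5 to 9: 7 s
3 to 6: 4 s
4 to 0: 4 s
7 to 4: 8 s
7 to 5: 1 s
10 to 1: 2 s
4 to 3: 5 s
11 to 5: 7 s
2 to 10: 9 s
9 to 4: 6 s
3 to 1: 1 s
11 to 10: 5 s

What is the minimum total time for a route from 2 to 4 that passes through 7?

18 s

Shortest 2→7: 2–5–7 = 10
Best 7 to 4: 7–4 costing 8
Total via 7: 10 + 8 = 18 s.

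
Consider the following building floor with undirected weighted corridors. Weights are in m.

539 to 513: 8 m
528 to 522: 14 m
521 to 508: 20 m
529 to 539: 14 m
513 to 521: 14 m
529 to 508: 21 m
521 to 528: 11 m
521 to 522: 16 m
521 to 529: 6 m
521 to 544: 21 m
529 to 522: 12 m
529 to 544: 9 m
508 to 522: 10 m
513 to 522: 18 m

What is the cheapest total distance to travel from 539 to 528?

Compare a few routes:
539–529–522–528: 14+12+14 = 40
539–513–521–528: 8+14+11 = 33
539–529–521–528: 14+6+11 = 31
539–513–522–528: 8+18+14 = 40
The minimum is 31 m via 539–529–521–528.

31 m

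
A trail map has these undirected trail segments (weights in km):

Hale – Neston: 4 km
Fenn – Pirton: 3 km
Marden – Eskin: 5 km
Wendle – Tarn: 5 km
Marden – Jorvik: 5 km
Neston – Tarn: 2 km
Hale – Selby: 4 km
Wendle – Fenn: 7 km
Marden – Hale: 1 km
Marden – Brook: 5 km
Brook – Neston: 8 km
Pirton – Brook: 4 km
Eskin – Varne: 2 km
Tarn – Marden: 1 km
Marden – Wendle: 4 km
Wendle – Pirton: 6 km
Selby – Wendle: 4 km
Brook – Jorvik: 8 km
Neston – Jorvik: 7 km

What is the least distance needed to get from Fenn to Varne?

Shortest distances from Fenn:
Fenn: 0
Pirton: 3  (via Fenn)
Wendle: 7  (via Fenn)
Brook: 7  (via Pirton)
Selby: 11  (via Wendle)
Marden: 11  (via Wendle)
Tarn: 12  (via Wendle)
Hale: 12  (via Marden)
Neston: 14  (via Tarn)
Jorvik: 15  (via Brook)
Eskin: 16  (via Marden)
Varne: 18  (via Eskin)
Shortest route: Fenn → Wendle → Marden → Eskin → Varne = 18 km.

18 km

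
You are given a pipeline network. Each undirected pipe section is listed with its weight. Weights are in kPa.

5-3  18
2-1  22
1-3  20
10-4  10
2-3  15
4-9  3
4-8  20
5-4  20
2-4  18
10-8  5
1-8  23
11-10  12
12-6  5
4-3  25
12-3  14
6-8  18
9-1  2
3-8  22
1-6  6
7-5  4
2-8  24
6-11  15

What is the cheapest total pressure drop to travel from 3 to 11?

34 kPa

Enumerating some paths:
3–12–6–11: 14+5+15 = 34
3–8–10–11: 22+5+12 = 39
Cheapest is 3–12–6–11 at 34 kPa.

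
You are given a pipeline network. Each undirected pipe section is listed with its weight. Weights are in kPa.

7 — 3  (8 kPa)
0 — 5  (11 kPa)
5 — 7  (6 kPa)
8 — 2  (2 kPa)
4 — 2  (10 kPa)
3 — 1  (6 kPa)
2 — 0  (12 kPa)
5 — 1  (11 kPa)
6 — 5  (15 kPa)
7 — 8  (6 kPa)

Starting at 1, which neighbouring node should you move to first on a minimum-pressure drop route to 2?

Candidate routes:
1 - 5 - 0 - 2: 11+11+12 = 34
1 - 3 - 7 - 8 - 2: 6+8+6+2 = 22
1 - 5 - 7 - 8 - 2: 11+6+6+2 = 25
Cheapest is 1 - 3 - 7 - 8 - 2 at 22 kPa.
So from 1 the first move is to 3.

3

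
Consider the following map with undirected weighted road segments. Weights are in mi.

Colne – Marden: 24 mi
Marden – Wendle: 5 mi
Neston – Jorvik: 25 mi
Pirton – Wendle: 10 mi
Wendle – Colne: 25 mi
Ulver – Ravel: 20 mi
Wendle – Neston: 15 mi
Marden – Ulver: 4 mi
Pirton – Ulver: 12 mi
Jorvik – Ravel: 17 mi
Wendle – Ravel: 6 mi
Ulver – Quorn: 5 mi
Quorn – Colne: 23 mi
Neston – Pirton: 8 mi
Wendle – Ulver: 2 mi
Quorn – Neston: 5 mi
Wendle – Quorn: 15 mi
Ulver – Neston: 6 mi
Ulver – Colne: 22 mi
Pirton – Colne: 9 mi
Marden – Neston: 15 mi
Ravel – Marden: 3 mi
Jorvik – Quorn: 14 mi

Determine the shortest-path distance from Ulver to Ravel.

7 mi

Settle nodes by increasing distance from Ulver:
Ulver: 0
Wendle: 2  (via Ulver)
Marden: 4  (via Ulver)
Quorn: 5  (via Ulver)
Neston: 6  (via Ulver)
Ravel: 7  (via Marden)
Shortest route: Ulver → Marden → Ravel = 7 mi.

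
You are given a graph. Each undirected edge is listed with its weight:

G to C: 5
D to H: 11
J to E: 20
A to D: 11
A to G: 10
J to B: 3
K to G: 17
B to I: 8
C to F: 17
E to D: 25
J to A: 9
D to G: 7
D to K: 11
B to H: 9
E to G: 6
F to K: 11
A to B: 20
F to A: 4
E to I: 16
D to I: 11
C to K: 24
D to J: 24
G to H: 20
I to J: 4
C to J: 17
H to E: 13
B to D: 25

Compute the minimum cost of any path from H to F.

Candidate routes:
H - D - A - F: 11+11+4 = 26
H - B - J - A - F: 9+3+9+4 = 25
Cheapest is H - B - J - A - F at 25.

25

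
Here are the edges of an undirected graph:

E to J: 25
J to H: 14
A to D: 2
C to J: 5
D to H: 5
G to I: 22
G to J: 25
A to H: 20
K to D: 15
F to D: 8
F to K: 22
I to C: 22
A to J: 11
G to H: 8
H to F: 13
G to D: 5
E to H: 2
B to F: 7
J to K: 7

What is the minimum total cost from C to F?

26

Compare a few routes:
C - J - A - D - F: 5+11+2+8 = 26
C - J - H - D - F: 5+14+5+8 = 32
C - J - H - F: 5+14+13 = 32
The minimum is 26 via C - J - A - D - F.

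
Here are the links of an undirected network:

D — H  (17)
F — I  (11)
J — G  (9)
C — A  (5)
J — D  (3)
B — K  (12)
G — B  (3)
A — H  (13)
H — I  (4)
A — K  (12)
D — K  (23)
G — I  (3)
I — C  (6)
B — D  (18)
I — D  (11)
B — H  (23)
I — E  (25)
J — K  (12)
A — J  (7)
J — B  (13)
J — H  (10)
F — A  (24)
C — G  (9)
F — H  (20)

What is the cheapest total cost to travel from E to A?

Running Dijkstra from E:
E: 0
I: 25  (via E)
G: 28  (via I)
H: 29  (via I)
B: 31  (via G)
C: 31  (via I)
A: 36  (via C)
Shortest route: E–I–C–A = 36.

36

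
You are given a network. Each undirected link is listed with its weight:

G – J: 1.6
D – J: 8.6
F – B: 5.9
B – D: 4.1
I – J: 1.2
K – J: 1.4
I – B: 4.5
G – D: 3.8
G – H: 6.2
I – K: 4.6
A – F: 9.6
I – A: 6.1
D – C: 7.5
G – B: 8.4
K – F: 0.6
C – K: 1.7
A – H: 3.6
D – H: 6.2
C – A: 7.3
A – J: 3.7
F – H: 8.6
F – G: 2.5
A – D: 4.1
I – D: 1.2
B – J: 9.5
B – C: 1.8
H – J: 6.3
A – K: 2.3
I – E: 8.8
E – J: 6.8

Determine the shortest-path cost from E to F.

8.8

Compare a few routes:
E - J - K - F: 6.8+1.4+0.6 = 8.8
E - I - J - K - F: 8.8+1.2+1.4+0.6 = 12
E - J - G - F: 6.8+1.6+2.5 = 10.9
The minimum is 8.8 via E - J - K - F.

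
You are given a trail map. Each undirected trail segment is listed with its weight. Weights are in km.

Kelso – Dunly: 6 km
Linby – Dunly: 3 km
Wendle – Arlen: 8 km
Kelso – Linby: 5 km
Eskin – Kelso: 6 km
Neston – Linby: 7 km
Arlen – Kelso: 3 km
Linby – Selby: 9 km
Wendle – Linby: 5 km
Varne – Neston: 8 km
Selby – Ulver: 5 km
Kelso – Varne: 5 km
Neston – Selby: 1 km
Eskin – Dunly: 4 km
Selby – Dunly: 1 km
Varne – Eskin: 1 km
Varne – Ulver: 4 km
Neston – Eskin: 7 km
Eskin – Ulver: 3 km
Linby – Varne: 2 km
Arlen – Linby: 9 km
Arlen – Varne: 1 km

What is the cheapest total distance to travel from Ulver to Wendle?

11 km

Running Dijkstra from Ulver:
Ulver: 0
Eskin: 3  (via Ulver)
Varne: 4  (via Ulver)
Selby: 5  (via Ulver)
Arlen: 5  (via Varne)
Dunly: 6  (via Selby)
Linby: 6  (via Varne)
Neston: 6  (via Selby)
Kelso: 8  (via Arlen)
Wendle: 11  (via Linby)
Shortest route: Ulver–Varne–Linby–Wendle = 11 km.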